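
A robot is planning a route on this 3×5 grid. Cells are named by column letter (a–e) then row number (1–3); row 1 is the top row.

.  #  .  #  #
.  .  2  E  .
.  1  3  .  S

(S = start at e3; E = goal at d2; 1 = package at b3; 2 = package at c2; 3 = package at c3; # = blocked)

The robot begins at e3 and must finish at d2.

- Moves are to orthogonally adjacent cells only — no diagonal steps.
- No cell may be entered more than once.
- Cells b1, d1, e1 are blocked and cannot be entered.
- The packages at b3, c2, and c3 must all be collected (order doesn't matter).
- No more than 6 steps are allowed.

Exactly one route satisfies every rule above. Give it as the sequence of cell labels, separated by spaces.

e3 d3 c3 b3 b2 c2 d2

The budget equals the shortest possible length, so every move has to be on a shortest route through the required cells.
Route from e3: left 3 to b3, up 1 to b2, right 2 to d2 — 6 moves in all.
Check: all required cells visited; 6 ≤ 6 moves.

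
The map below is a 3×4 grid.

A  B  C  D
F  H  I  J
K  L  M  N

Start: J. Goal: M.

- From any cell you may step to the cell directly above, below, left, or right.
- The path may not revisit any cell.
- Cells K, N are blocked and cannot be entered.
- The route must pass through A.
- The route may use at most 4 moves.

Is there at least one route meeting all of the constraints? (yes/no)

no

Even ignoring the no-revisit rule, getting from J to M via A needs at least 4 + 4 = 8 moves (Manhattan distance per leg), which exceeds the 4-move limit.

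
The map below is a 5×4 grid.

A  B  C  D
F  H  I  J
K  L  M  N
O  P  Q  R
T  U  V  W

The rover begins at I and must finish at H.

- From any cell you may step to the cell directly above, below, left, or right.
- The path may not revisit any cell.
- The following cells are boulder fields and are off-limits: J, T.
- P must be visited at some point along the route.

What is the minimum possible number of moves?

Any route passes through P somewhere between I and H. Summing Manhattan distances along the two legs (I → P → H) gives a lower bound of 3 + 2 = 5 moves.
A route of 5 moves achieves this: I → M → Q → P → L → H.
Since 5 matches the lower bound, it is optimal.

5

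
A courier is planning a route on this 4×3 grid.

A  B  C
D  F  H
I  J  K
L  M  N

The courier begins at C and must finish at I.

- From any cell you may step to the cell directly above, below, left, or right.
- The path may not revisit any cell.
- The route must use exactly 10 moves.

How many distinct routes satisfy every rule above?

Need simple routes of exactly 10 moves from C to I (Manhattan distance 4, so 3 moves are spent on a detour and 3 undoing it).
Enumerating: C H K N M J F B A D I | C B A D F J K N M L I | C B A D F H K N M J I | C B A D F H K N M L I | C B A D F H K J M L I.
That gives 5 routes.

5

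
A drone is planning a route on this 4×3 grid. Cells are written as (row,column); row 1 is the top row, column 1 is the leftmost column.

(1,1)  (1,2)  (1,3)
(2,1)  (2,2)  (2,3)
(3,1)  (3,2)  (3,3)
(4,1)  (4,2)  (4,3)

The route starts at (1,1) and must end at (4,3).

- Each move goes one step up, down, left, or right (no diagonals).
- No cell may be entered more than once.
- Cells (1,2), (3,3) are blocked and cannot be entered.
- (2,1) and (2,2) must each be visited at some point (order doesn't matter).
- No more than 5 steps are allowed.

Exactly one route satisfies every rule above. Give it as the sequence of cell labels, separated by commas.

Any route must reach (2,1) and (2,2) and still end at (4,3) within 5 moves, so the order of the required stops is forced.
Route from (1,1): down to (2,1), right to (2,2), 2× down (reaching (4,2)), right to (4,3) — 5 moves in all.
Check: all required cells visited; 5 ≤ 5 moves.

(1,1), (2,1), (2,2), (3,2), (4,2), (4,3)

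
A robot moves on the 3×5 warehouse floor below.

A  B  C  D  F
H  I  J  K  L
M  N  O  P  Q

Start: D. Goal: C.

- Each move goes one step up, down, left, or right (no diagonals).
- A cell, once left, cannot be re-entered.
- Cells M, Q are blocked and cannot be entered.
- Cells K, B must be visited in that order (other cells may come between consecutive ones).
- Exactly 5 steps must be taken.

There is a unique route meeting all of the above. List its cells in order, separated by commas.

The waypoints must appear in the order K, B, with no cell reused.
Route from D: down 1 to K, left 2 to I, up 1 to B, right 1 to C — 5 moves in all.
Check: order respected (K at step 1, B at step 4); 5 moves as required.

D, K, J, I, B, C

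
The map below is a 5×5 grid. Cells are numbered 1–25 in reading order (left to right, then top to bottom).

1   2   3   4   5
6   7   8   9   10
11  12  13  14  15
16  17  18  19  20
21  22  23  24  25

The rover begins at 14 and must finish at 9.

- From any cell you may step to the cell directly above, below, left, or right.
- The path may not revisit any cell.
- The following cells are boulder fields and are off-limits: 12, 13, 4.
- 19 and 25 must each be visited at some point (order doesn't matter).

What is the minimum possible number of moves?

7

Any route passes through 19 and 25 in some order between 14 and 9. Summing Manhattan distances along each leg and taking the cheapest ordering (14 → 25 → 19 → 9) gives a lower bound of 3 + 2 + 2 = 7 moves.
A route of 7 moves achieves this: 14 → 19 → 24 → 25 → 20 → 15 → 10 → 9.
Since 7 matches the lower bound, it is optimal.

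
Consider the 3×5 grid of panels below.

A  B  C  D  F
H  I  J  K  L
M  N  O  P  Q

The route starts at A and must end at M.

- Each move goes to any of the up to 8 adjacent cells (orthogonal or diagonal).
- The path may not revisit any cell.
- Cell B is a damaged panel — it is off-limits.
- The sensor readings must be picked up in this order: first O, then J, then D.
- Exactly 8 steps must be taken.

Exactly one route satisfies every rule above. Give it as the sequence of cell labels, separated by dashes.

The waypoints must appear in the order O, J, D, with no cell reused.
Route from A: down to H, down-right to N, right to O, up to J, up-right to D, left to C, 2× down-left (reaching M) — 8 moves in all.
Check: order respected (O at step 3, J at step 4, D at step 5); 8 moves as required.

A - H - N - O - J - D - C - I - M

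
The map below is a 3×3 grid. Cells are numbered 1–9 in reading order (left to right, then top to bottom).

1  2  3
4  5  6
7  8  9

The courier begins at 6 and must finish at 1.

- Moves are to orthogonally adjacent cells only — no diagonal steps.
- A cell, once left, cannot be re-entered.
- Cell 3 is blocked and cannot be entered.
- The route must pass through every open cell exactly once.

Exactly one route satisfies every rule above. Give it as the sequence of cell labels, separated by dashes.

Need to visit all 8 open cells exactly once, starting at 6 and ending at 1.
Cell 2 has only two open neighbours (5 and 1), so the path must pass straight through it: one of those is the cell it's entered from and the other is where it exits.
Route from 6: down to 9, 2× left (reaching 7), up to 4, right to 5, up to 2, left to 1 — 7 moves in all.
Check: all 8 open cells covered.

6 - 9 - 8 - 7 - 4 - 5 - 2 - 1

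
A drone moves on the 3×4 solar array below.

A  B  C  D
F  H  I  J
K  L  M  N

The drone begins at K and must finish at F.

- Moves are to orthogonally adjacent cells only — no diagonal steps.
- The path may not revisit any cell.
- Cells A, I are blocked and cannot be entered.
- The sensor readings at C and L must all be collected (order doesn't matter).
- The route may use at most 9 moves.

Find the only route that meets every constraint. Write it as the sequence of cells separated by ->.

K -> L -> M -> N -> J -> D -> C -> B -> H -> F

The budget equals the shortest possible length, so every move has to be on a shortest route through the required cells.
Route from K: 3× right (reaching N), 2× up (reaching D), 2× left (reaching B), down to H, left to F — 9 moves in all.
Check: all required cells visited; 9 ≤ 9 moves.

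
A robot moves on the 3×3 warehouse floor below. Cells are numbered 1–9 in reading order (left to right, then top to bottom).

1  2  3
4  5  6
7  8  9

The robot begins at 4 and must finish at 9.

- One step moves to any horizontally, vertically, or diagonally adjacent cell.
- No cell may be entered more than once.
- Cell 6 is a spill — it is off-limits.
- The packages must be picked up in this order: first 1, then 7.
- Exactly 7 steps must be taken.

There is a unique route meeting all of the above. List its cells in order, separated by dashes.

The waypoints must appear in the order 1, 7, with no cell reused.
Route from 4: up to 1, 2× right (reaching 3), 2× down-left (reaching 7), 2× right (reaching 9) — 7 moves in all.
Check: order respected (1 at step 1, 7 at step 5); 7 moves as required.

4 - 1 - 2 - 3 - 5 - 7 - 8 - 9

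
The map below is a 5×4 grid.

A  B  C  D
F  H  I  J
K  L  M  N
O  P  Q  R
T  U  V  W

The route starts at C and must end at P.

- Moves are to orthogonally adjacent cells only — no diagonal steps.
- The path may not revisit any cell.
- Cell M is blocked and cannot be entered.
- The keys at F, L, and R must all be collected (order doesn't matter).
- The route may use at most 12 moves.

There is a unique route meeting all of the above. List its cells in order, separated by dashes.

C - B - A - F - K - L - H - I - J - N - R - Q - P

The 12-move cap with required stops at F, L, R leaves no slack for detours.
Route from C: left 2 to A, down 2 to K, right 1 to L, up 1 to H, right 2 to J, down 2 to R, left 2 to P — 12 moves in all.
Check: all required cells visited; 12 ≤ 12 moves.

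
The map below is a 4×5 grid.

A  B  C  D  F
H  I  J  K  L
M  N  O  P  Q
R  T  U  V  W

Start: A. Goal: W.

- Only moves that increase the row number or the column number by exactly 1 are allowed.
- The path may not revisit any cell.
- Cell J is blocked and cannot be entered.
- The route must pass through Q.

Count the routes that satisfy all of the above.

6

A right/down-only route from A to W makes exactly 3 down-moves and 4 right-moves in some order.
With no other constraints that would be C(7,3) = 35 routes.
Split at Q and multiply the segment counts (each segment already excludes blocked cells): A→Q: 6; Q→W: 1; product = 6.
That gives 6 routes.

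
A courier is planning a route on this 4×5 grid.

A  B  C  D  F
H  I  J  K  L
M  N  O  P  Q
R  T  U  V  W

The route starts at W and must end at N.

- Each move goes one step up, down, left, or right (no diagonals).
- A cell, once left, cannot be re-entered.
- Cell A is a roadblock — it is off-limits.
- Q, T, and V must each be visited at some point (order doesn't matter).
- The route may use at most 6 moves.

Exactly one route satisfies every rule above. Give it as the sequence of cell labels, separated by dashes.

W - Q - P - V - U - T - N

The budget equals the shortest possible length, so every move has to be on a shortest route through the required cells.
Route from W: up 1 to Q, left 1 to P, down 1 to V, left 2 to T, up 1 to N — 6 moves in all.
Check: all required cells visited; 6 ≤ 6 moves.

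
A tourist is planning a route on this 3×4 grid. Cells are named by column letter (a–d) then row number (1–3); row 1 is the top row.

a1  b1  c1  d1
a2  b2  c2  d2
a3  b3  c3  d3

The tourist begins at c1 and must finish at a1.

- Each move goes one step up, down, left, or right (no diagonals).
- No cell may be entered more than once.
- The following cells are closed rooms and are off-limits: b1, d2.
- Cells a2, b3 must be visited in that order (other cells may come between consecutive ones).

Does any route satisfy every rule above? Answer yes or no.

no

Ignoring the required order, 3 revisit-free routes from c1 to a1 pass through all of a2 and b3; the waypoint orders that occur are b3 → a2 (3) — never a2 → b3.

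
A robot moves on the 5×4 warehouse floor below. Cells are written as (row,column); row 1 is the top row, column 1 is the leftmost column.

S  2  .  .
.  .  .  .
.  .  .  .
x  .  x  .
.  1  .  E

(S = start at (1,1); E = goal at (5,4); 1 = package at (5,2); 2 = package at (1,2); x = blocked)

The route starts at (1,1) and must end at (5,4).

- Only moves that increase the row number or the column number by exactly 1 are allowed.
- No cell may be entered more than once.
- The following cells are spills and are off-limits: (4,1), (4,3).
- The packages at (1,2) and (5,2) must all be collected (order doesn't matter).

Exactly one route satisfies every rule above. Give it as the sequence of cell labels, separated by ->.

Moves only go right or down, so the column and row indices never decrease.
Route from (1,1): right 1 to (1,2), down 4 to (5,2), right 2 to (5,4) — 7 moves in all.
Check: all required cells visited.

(1,1) -> (1,2) -> (2,2) -> (3,2) -> (4,2) -> (5,2) -> (5,3) -> (5,4)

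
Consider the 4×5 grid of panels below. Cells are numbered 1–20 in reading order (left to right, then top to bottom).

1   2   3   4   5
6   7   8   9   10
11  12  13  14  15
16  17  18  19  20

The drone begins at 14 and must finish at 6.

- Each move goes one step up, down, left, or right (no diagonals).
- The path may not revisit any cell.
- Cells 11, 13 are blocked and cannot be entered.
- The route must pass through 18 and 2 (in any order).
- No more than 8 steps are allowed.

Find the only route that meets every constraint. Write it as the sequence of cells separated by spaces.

14 19 18 17 12 7 2 1 6

Any route must reach 18 and 2 and still end at 6 within 8 moves, so the order of the required stops is forced.
Route from 14: down to 19, 2× left (reaching 17), 3× up (reaching 2), left to 1, down to 6 — 8 moves in all.
Check: all required cells visited; 8 ≤ 8 moves.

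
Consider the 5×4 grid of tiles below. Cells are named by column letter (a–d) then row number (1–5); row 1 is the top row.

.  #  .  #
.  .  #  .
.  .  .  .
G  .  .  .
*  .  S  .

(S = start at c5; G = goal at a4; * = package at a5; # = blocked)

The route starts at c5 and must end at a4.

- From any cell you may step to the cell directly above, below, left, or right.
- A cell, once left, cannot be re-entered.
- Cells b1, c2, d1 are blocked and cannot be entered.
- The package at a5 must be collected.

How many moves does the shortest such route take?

Any route passes through a5 somewhere between c5 and a4. Summing Manhattan distances along the two legs (c5 → a5 → a4) gives a lower bound of 2 + 1 = 3 moves.
A route of 3 moves achieves this: c5 → b5 → a5 → a4.
Since 3 matches the lower bound, it is optimal.

3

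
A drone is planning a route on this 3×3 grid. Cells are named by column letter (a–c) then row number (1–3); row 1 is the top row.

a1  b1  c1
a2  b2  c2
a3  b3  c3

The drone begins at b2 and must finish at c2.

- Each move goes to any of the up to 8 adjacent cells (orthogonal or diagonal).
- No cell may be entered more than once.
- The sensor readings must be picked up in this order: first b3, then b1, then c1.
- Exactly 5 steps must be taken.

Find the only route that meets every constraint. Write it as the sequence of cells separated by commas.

The waypoints must appear in the order b3, b1, c1, with no cell reused.
Route from b2: down 1 to b3, up-left 1 to a2, up-right 1 to b1, right 1 to c1, down 1 to c2 — 5 moves in all.
Check: order respected (b3 at step 1, b1 at step 3, c1 at step 4); 5 moves as required.

b2, b3, a2, b1, c1, c2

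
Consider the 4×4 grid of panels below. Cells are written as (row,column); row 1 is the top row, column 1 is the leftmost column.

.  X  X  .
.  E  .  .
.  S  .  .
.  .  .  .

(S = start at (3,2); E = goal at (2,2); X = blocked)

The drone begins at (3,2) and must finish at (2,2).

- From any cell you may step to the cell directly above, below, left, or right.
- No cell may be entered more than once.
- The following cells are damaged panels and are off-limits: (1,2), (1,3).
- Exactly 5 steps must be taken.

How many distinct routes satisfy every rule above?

Need simple routes of exactly 5 moves from (3,2) to (2,2) (Manhattan distance 1, so 2 moves are spent on a detour and 2 undoing it).
Enumerating: (3,2) (4,2) (4,1) (3,1) (2,1) (2,2) | (3,2) (4,2) (4,3) (3,3) (2,3) (2,2) | (3,2) (3,3) (3,4) (2,4) (2,3) (2,2).
That gives 3 routes.

3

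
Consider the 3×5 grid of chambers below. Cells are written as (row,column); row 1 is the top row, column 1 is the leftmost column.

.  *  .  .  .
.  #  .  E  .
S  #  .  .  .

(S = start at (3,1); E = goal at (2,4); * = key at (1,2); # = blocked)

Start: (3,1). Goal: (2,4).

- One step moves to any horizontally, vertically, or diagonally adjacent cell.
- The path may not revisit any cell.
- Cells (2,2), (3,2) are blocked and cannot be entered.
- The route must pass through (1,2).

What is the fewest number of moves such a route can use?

4

Any route passes through (1,2) somewhere between (3,1) and (2,4). Summing Chebyshev distances along the two legs ((3,1) → (1,2) → (2,4)) gives a lower bound of 2 + 2 = 4 moves.
A route of 4 moves achieves this: (3,1) → (2,1) → (1,2) → (1,3) → (2,4).
Since 4 matches the lower bound, it is optimal.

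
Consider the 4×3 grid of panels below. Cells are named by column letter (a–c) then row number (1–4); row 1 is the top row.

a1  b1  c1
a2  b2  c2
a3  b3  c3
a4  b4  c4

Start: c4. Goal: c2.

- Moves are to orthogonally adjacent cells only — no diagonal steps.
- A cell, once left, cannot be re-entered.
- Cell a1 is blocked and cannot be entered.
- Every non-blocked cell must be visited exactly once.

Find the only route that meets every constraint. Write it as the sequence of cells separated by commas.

Need to visit all 11 open cells exactly once, starting at c4 and ending at c2.
Cell c1 has only two open neighbours (c2 and b1), so the path must pass straight through it: one of those is the cell it's entered from and the other is where it exits.
Route from c4: up 1 to c3, left 1 to b3, down 1 to b4, left 1 to a4, up 2 to a2, right 1 to b2, up 1 to b1, right 1 to c1, down 1 to c2 — 10 moves in all.
Check: all 11 open cells covered.

c4, c3, b3, b4, a4, a3, a2, b2, b1, c1, c2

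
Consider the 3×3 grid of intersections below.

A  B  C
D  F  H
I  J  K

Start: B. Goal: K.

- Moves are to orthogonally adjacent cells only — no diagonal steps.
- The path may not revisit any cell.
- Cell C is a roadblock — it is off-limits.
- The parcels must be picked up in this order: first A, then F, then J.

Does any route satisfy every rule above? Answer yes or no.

yes

One route that works: B → A → D → F → J → K.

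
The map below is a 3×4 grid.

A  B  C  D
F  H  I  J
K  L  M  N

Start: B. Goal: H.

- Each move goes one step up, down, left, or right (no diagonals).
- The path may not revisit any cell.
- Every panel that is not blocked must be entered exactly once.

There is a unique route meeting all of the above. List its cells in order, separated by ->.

Need to visit all 12 open cells exactly once, starting at B and ending at H.
Route from B: left 1 to A, down 2 to K, right 3 to N, up 2 to D, left 1 to C, down 1 to I, left 1 to H — 11 moves in all.
Check: all 12 open cells covered.

B -> A -> F -> K -> L -> M -> N -> J -> D -> C -> I -> H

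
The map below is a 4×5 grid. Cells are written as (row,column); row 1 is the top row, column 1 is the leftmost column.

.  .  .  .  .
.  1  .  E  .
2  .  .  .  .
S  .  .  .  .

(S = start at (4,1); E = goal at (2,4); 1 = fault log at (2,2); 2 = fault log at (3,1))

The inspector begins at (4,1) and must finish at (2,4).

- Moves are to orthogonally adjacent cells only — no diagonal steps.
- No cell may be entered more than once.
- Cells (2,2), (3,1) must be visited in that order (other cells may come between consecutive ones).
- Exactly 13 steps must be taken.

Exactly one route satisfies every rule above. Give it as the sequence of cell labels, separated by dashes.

(4,1) - (4,2) - (4,3) - (3,3) - (2,3) - (2,2) - (3,2) - (3,1) - (2,1) - (1,1) - (1,2) - (1,3) - (1,4) - (2,4)

The waypoints must appear in the order (2,2), (3,1), with no cell reused.
Route from (4,1): right 2 to (4,3), up 2 to (2,3), left 1 to (2,2), down 1 to (3,2), left 1 to (3,1), up 2 to (1,1), right 3 to (1,4), down 1 to (2,4) — 13 moves in all.
Check: order respected (1 at step 5, 2 at step 7); 13 moves as required.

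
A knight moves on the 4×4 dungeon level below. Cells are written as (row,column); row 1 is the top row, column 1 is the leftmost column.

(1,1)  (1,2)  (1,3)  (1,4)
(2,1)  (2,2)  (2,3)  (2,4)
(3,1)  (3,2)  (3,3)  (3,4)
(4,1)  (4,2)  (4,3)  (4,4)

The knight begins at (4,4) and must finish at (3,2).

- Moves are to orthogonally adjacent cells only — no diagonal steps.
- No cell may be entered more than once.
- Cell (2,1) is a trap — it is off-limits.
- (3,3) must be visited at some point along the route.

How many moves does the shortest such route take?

3

Any route passes through (3,3) somewhere between (4,4) and (3,2). Summing Manhattan distances along the two legs ((4,4) → (3,3) → (3,2)) gives a lower bound of 2 + 1 = 3 moves.
A route of 3 moves achieves this: (4,4) → (3,4) → (3,3) → (3,2).
Since 3 matches the lower bound, it is optimal.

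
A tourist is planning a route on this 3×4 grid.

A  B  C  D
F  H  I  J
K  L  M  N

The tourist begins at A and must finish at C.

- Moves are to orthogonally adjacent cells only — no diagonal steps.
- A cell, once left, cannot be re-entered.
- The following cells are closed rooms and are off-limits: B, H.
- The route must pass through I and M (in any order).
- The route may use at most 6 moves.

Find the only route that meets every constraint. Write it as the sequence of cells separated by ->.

A -> F -> K -> L -> M -> I -> C

The 6-move cap with required stops at I, M leaves no slack for detours.
Route from A: down 2 to K, right 2 to M, up 2 to C — 6 moves in all.
Check: all required cells visited; 6 ≤ 6 moves.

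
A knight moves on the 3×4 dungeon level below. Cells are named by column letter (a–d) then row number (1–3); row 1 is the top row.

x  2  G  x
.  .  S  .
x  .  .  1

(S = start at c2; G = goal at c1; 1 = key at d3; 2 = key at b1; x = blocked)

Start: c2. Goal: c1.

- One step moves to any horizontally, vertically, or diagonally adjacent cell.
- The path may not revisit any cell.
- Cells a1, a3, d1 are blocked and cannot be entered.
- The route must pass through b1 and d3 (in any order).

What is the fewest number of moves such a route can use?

5

Any route passes through b1 and d3 in some order between c2 and c1. Summing Chebyshev distances along each leg and taking the cheapest ordering (c2 → d3 → b1 → c1) gives a lower bound of 1 + 2 + 1 = 4 moves.
The shortest route satisfying every rule uses 5 moves: c2 → d3 → c3 → b2 → b1 → c1.
The bound of 4 isn't tight here; checking systematically, no route of length 4 through 4 satisfies every constraint, so 5 is the minimum.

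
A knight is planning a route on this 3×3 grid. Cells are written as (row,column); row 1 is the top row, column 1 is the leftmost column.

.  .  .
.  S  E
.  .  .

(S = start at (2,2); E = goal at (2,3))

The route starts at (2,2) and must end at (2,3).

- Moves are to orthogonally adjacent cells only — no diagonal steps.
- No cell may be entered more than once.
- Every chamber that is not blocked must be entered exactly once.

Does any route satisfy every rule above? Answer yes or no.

Colour the cells like a checkerboard: each orthogonal step flips colour, so a Hamiltonian route alternates colours. Here there are 5 cells of one colour and 4 of the other, with start on the opposite colour to the goal — the counts and endpoints can't be arranged into an alternating sequence of length 9, so no Hamiltonian route exists.

no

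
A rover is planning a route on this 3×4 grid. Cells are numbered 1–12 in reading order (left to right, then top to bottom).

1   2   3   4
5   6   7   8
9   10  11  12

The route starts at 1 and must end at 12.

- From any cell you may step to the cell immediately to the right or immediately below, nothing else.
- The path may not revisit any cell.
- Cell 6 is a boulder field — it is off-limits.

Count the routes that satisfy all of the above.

A right/down-only route from 1 to 12 makes exactly 2 down-moves and 3 right-moves in some order.
With no other constraints that would be C(5,2) = 10 routes.
Subtract routes through each blocked cell (inclusion–exclusion for overlaps): − through 6: 6 → 4.
That gives 4 routes.

4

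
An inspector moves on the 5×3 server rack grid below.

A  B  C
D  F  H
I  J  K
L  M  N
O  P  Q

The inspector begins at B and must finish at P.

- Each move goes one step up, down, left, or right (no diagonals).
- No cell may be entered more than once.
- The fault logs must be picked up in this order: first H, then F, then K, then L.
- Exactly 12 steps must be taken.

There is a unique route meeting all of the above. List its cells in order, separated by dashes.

B - C - H - F - D - I - J - K - N - M - L - O - P

The waypoints must appear in the order H, F, K, L, with no cell reused.
Route from B: right to C, down to H, 2× left (reaching D), down to I, 2× right (reaching K), down to N, 2× left (reaching L), down to O, right to P — 12 moves in all.
Check: order respected (H at step 2, F at step 3, K at step 7, L at step 10); 12 moves as required.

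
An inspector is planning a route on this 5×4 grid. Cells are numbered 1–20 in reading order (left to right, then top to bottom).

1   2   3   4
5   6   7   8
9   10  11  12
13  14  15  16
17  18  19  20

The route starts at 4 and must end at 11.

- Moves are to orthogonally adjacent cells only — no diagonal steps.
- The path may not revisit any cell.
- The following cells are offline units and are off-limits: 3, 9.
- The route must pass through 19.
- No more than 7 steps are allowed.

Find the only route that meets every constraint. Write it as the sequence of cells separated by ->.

4 -> 8 -> 12 -> 16 -> 20 -> 19 -> 15 -> 11

The 7-move cap with required stops at 19 leaves no slack for detours.
Route from 4: 4× down (reaching 20), left to 19, 2× up (reaching 11) — 7 moves in all.
Check: all required cells visited; 7 ≤ 7 moves.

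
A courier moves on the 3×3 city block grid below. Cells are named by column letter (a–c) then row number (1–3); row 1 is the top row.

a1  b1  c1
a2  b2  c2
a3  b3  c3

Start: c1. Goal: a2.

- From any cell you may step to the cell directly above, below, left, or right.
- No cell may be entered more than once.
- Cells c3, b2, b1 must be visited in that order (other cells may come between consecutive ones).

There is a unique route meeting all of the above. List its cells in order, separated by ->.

The waypoints must appear in the order c3, b2, b1, with no cell reused.
Route from c1: down 2 to c3, left 1 to b3, up 2 to b1, left 1 to a1, down 1 to a2 — 7 moves in all.
Check: order respected (c3 at step 2, b2 at step 4, b1 at step 5).

c1 -> c2 -> c3 -> b3 -> b2 -> b1 -> a1 -> a2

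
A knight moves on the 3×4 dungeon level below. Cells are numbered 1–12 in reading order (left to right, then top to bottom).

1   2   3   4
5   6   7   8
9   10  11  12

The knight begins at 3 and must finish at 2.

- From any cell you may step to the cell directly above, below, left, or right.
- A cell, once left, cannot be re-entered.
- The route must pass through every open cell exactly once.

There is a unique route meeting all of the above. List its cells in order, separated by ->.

3 -> 4 -> 8 -> 12 -> 11 -> 7 -> 6 -> 10 -> 9 -> 5 -> 1 -> 2

Need to visit all 12 open cells exactly once, starting at 3 and ending at 2.
Route from 3: right to 4, 2× down (reaching 12), left to 11, up to 7, left to 6, down to 10, left to 9, 2× up (reaching 1), right to 2 — 11 moves in all.
Check: all 12 open cells covered.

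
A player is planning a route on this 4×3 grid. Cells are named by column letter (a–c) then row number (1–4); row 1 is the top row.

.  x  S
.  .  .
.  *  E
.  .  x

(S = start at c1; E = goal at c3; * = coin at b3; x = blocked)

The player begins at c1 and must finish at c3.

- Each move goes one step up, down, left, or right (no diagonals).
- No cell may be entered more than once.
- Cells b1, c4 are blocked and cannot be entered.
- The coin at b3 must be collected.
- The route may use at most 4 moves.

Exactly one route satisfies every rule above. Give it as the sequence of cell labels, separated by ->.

c1 -> c2 -> b2 -> b3 -> c3

The 4-move cap with required stops at b3 leaves no slack for detours.
Route from c1: down to c2, left to b2, down to b3, right to c3 — 4 moves in all.
Check: all required cells visited; 4 ≤ 4 moves.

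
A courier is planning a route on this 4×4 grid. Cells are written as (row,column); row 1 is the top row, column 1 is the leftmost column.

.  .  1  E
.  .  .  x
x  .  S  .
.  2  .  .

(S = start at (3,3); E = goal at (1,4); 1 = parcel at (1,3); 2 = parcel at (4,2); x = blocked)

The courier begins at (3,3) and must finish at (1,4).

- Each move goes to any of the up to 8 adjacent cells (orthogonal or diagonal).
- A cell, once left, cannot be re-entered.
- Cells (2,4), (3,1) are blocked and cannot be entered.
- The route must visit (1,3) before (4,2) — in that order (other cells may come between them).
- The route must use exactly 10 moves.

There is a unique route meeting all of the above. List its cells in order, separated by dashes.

(3,3) - (2,2) - (1,3) - (1,2) - (2,1) - (3,2) - (4,2) - (4,3) - (3,4) - (2,3) - (1,4)

The waypoints must appear in the order (1,3), (4,2), with no cell reused.
Route from (3,3): up-left 1 to (2,2), up-right 1 to (1,3), left 1 to (1,2), down-left 1 to (2,1), down-right 1 to (3,2), down 1 to (4,2), right 1 to (4,3), up-right 1 to (3,4), up-left 1 to (2,3), up-right 1 to (1,4) — 10 moves in all.
Check: order respected (1 at step 2, 2 at step 6); 10 moves as required.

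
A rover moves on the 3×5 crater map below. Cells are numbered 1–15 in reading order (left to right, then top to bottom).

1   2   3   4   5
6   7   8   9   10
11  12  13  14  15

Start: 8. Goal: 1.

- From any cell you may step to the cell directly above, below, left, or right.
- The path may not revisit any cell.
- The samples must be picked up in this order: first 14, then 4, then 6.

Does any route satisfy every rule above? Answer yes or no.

yes

One route that works: 8 → 13 → 14 → 9 → 4 → 3 → 2 → 7 → 6 → 1.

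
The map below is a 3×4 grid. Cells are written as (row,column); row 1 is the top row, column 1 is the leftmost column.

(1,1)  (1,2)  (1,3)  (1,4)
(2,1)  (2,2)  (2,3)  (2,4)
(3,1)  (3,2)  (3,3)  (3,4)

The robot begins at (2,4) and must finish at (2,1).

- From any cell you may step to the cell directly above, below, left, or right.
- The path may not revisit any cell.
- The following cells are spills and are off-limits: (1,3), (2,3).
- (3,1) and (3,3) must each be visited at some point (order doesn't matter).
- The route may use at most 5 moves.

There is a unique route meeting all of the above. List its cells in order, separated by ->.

The budget equals the shortest possible length, so every move has to be on a shortest route through the required cells.
Route from (2,4): down to (3,4), 3× left (reaching (3,1)), up to (2,1) — 5 moves in all.
Check: all required cells visited; 5 ≤ 5 moves.

(2,4) -> (3,4) -> (3,3) -> (3,2) -> (3,1) -> (2,1)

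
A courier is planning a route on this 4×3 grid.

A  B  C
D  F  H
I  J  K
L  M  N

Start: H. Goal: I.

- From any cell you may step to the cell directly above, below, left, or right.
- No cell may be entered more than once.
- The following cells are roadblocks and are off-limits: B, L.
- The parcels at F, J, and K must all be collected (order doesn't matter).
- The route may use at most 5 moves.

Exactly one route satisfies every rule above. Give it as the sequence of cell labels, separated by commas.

H, K, J, F, D, I

The budget equals the shortest possible length, so every move has to be on a shortest route through the required cells.
Route from H: down 1 to K, left 1 to J, up 1 to F, left 1 to D, down 1 to I — 5 moves in all.
Check: all required cells visited; 5 ≤ 5 moves.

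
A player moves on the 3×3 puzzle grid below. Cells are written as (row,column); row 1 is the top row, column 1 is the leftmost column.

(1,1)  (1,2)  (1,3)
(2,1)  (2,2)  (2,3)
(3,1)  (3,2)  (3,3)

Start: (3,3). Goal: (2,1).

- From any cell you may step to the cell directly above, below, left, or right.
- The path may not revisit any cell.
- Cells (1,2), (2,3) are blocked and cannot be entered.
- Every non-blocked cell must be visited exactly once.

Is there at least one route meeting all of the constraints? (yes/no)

no

Cell (1,1) has only one open neighbour but is neither the start nor the goal, so a Hamiltonian route would have to both enter and leave it through the same neighbour — impossible without revisiting.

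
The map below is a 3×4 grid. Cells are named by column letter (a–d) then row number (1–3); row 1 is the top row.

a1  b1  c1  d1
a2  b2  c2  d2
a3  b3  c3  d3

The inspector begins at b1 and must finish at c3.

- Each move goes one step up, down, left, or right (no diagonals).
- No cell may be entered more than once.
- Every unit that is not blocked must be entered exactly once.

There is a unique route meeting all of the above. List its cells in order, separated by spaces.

Need to visit all 12 open cells exactly once, starting at b1 and ending at c3.
Cell d1 has only two open neighbours (d2 and c1), so the path must pass straight through it: one of those is the cell it's entered from and the other is where it exits.
Route from b1: left 1 to a1, down 2 to a3, right 1 to b3, up 1 to b2, right 1 to c2, up 1 to c1, right 1 to d1, down 2 to d3, left 1 to c3 — 11 moves in all.
Check: all 12 open cells covered.

b1 a1 a2 a3 b3 b2 c2 c1 d1 d2 d3 c3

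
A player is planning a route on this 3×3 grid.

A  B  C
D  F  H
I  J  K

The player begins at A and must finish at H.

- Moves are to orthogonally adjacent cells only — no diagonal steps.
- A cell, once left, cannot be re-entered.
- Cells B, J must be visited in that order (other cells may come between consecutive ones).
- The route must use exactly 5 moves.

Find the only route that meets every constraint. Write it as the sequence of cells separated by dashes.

The waypoints must appear in the order B, J, with no cell reused.
Route from A: right 1 to B, down 2 to J, right 1 to K, up 1 to H — 5 moves in all.
Check: order respected (B at step 1, J at step 3); 5 moves as required.

A - B - F - J - K - H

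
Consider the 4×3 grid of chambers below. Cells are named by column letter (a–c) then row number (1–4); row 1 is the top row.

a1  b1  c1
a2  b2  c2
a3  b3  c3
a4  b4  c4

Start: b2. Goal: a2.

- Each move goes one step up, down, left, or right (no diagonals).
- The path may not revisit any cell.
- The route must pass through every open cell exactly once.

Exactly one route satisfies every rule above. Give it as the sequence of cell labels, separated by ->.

Need to visit all 12 open cells exactly once, starting at b2 and ending at a2.
Route from b2: down to b3, left to a3, down to a4, 2× right (reaching c4), 3× up (reaching c1), 2× left (reaching a1), down to a2 — 11 moves in all.
Check: all 12 open cells covered.

b2 -> b3 -> a3 -> a4 -> b4 -> c4 -> c3 -> c2 -> c1 -> b1 -> a1 -> a2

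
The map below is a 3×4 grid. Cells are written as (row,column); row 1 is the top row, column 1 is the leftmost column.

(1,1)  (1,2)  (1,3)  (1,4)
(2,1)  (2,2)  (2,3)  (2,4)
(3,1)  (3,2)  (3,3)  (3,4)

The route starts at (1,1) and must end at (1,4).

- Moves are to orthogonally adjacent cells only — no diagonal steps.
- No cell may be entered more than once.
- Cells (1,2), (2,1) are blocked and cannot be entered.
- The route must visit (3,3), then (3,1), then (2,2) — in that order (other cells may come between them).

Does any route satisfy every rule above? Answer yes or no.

no

The blocked cells wall (3,3) off from (1,1) completely — no sequence of moves reaches it at all, so no route can satisfy the rules.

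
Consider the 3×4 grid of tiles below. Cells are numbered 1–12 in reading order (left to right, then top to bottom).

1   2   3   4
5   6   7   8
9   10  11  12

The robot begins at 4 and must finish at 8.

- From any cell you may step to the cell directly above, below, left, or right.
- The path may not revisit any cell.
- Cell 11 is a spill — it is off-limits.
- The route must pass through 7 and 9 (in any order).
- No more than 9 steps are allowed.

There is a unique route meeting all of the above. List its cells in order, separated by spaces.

4 3 2 1 5 9 10 6 7 8

The 9-move cap with required stops at 7, 9 leaves no slack for detours.
Route from 4: left 3 to 1, down 2 to 9, right 1 to 10, up 1 to 6, right 2 to 8 — 9 moves in all.
Check: all required cells visited; 9 ≤ 9 moves.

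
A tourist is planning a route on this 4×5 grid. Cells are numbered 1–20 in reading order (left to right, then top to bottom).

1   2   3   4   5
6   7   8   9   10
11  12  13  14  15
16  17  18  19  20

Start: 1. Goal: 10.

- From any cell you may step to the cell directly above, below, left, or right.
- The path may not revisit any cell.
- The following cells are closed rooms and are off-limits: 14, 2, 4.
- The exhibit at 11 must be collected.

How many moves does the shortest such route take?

7

Any route passes through 11 somewhere between 1 and 10. Summing Manhattan distances along the two legs (1 → 11 → 10) gives a lower bound of 2 + 5 = 7 moves.
A route of 7 moves achieves this: 1 → 6 → 11 → 12 → 7 → 8 → 9 → 10.
Since 7 matches the lower bound, it is optimal.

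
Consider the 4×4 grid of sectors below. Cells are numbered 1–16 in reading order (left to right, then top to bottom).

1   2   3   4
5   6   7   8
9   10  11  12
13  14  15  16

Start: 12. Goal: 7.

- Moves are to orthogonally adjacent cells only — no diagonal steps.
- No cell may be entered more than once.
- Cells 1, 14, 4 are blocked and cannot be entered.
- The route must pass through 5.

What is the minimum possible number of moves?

Any route passes through 5 somewhere between 12 and 7. Summing Manhattan distances along the two legs (12 → 5 → 7) gives a lower bound of 4 + 2 = 6 moves.
A route of 6 moves achieves this: 12 → 11 → 10 → 9 → 5 → 6 → 7.
Since 6 matches the lower bound, it is optimal.

6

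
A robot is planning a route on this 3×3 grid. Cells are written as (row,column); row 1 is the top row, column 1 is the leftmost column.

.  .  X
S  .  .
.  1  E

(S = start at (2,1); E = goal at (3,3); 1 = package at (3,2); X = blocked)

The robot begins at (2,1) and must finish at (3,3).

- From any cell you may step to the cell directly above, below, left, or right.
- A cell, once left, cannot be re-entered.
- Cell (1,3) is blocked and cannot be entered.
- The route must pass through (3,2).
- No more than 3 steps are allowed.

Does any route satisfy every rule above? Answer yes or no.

yes

One route that works: (2,1) → (3,1) → (3,2) → (3,3).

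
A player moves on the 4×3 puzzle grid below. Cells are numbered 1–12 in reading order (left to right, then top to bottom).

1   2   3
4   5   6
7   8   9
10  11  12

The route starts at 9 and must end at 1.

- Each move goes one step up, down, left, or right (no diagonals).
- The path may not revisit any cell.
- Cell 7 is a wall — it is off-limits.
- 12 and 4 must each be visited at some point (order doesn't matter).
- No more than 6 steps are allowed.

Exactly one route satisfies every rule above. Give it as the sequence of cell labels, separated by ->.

9 -> 12 -> 11 -> 8 -> 5 -> 4 -> 1

Any route must reach 12 and 4 and still end at 1 within 6 moves, so the order of the required stops is forced.
Route from 9: down 1 to 12, left 1 to 11, up 2 to 5, left 1 to 4, up 1 to 1 — 6 moves in all.
Check: all required cells visited; 6 ≤ 6 moves.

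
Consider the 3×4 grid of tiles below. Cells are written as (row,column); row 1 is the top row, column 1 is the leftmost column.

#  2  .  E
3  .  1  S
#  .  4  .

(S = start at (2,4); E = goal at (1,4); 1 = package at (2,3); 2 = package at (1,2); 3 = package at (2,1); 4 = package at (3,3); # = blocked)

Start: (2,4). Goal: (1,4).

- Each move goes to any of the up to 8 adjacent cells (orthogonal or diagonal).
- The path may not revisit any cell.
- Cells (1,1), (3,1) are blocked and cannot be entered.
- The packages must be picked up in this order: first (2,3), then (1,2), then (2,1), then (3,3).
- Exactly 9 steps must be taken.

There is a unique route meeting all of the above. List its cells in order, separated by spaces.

The waypoints must appear in the order (2,3), (1,2), (2,1), (3,3), with no cell reused.
Route from (2,4): down to (3,4), 2× up-left (reaching (1,2)), down-left to (2,1), down-right to (3,2), right to (3,3), up-left to (2,2), up-right to (1,3), right to (1,4) — 9 moves in all.
Check: order respected (1 at step 2, 2 at step 3, 3 at step 4, 4 at step 6); 9 moves as required.

(2,4) (3,4) (2,3) (1,2) (2,1) (3,2) (3,3) (2,2) (1,3) (1,4)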